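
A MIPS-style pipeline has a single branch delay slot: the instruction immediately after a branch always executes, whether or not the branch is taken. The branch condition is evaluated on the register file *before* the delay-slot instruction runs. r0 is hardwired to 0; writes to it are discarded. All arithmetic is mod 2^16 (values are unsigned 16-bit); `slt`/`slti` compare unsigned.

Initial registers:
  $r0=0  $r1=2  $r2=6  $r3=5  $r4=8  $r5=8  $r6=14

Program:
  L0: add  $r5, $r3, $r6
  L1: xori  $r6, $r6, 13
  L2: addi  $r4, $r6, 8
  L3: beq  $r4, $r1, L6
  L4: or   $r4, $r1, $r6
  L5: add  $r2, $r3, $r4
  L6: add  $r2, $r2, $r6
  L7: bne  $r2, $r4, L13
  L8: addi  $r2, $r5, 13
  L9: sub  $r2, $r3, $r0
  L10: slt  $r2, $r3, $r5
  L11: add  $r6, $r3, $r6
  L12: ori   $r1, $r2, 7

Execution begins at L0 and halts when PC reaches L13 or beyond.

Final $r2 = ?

32

[0] add  $r5, $r3, $r6  →  {$r0:0, $r1:2, $r2:6, $r3:5, $r4:8, $r5:19, $r6:14}
[1] xori  $r6, $r6, 13  →  {$r0:0, $r1:2, $r2:6, $r3:5, $r4:8, $r5:19, $r6:3}
[2] addi  $r4, $r6, 8  →  {$r0:0, $r1:2, $r2:6, $r3:5, $r4:11, $r5:19, $r6:3}
[3] beq  $r4, $r1, L6  →  {$r0:0, $r1:2, $r2:6, $r3:5, $r4:11, $r5:19, $r6:3}  ⟨branch fallthrough⟩
[4] or   $r4, $r1, $r6  →  {$r0:0, $r1:2, $r2:6, $r3:5, $r4:3, $r5:19, $r6:3}
[5] add  $r2, $r3, $r4  →  {$r0:0, $r1:2, $r2:8, $r3:5, $r4:3, $r5:19, $r6:3}
[6] add  $r2, $r2, $r6  →  {$r0:0, $r1:2, $r2:11, $r3:5, $r4:3, $r5:19, $r6:3}
[7] bne  $r2, $r4, L13  →  {$r0:0, $r1:2, $r2:11, $r3:5, $r4:3, $r5:19, $r6:3}  ⟨branch taken⟩
[8] addi  $r2, $r5, 13  →  {$r0:0, $r1:2, $r2:32, $r3:5, $r4:3, $r5:19, $r6:3}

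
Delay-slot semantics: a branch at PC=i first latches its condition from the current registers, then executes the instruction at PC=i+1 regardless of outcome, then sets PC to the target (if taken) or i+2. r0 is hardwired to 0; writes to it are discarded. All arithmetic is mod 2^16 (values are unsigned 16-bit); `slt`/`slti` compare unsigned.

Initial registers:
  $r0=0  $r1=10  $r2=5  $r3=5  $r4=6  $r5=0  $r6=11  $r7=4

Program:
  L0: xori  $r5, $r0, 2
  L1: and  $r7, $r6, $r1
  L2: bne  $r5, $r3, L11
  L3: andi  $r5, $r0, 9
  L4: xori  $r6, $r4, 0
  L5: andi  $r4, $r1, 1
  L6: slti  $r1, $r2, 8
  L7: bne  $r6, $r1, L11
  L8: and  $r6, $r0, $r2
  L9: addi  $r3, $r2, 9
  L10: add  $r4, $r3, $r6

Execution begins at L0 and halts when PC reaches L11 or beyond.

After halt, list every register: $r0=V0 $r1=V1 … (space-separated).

$r0=0 $r1=10 $r2=5 $r3=5 $r4=6 $r5=0 $r6=11 $r7=10

PC=0  xori  $r5, $r0, 2      | $r0=0 $r1=10 $r2=5 $r3=5 $r4=6 $r5=2 $r6=11 $r7=4
PC=1  and  $r7, $r6, $r1     | $r0=0 $r1=10 $r2=5 $r3=5 $r4=6 $r5=2 $r6=11 $r7=10
PC=2  bne  $r5, $r3, L11     | $r0=0 $r1=10 $r2=5 $r3=5 $r4=6 $r5=2 $r6=11 $r7=10  [TAKEN]
PC=3  andi  $r5, $r0, 9      | $r0=0 $r1=10 $r2=5 $r3=5 $r4=6 $r5=0 $r6=11 $r7=10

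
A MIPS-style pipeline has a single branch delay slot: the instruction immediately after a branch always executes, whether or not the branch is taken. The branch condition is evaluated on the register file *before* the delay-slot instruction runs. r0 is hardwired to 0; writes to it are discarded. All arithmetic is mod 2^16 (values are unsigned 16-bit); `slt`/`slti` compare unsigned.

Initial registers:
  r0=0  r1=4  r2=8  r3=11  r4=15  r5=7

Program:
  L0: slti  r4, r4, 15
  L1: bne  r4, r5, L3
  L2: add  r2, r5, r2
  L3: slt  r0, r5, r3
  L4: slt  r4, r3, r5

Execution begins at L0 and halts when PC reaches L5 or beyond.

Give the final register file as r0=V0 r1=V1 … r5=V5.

r0=0 r1=4 r2=15 r3=11 r4=0 r5=7

#0 slti  r4, r4, 15 ; 0/4/8/11/0/7
#1 bne  r4, r5, L3 ; 0/4/8/11/0/7 ; →target
#2 add  r2, r5, r2 ; 0/4/15/11/0/7
#3 slt  r0, r5, r3 ; 0/4/15/11/0/7
#4 slt  r4, r3, r5 ; 0/4/15/11/0/7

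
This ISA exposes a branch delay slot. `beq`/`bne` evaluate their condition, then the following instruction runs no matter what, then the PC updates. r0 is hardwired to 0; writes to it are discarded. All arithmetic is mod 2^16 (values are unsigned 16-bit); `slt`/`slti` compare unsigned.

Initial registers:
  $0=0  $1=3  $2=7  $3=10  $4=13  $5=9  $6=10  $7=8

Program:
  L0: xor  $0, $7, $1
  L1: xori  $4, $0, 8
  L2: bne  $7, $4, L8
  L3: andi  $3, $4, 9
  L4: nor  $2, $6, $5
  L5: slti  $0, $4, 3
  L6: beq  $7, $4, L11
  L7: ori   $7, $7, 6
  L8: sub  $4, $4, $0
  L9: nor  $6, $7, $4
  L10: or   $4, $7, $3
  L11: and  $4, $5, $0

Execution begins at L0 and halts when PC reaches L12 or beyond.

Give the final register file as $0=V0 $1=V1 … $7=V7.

$0=0 $1=3 $2=65524 $3=8 $4=0 $5=9 $6=10 $7=14

  step pc=0: xor  $0, $7, $1  regs=(0,3,7,10,13,9,10,8)
  step pc=1: xori  $4, $0, 8  regs=(0,3,7,10,8,9,10,8)
  step pc=2: bne  $7, $4, L8  cond=F  regs=(0,3,7,10,8,9,10,8)
  step pc=3: andi  $3, $4, 9  regs=(0,3,7,8,8,9,10,8)
  step pc=4: nor  $2, $6, $5  regs=(0,3,65524,8,8,9,10,8)
  step pc=5: slti  $0, $4, 3  regs=(0,3,65524,8,8,9,10,8)
  step pc=6: beq  $7, $4, L11  cond=T  regs=(0,3,65524,8,8,9,10,8)
  step pc=7: ori   $7, $7, 6  regs=(0,3,65524,8,8,9,10,14)
  step pc=11: and  $4, $5, $0  regs=(0,3,65524,8,0,9,10,14)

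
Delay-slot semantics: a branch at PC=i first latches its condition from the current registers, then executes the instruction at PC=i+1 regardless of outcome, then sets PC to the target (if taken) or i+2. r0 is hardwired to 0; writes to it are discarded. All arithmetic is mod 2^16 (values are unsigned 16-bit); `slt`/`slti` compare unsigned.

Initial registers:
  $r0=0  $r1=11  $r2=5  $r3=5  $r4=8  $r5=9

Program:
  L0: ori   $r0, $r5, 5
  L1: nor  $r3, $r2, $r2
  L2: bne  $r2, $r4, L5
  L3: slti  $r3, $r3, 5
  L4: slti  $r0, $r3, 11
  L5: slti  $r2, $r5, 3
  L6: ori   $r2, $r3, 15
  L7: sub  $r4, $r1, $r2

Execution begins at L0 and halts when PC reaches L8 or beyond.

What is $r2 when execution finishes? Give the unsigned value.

PC=0  ori   $r0, $r5, 5      | $r0=0 $r1=11 $r2=5 $r3=5 $r4=8 $r5=9
PC=1  nor  $r3, $r2, $r2     | $r0=0 $r1=11 $r2=5 $r3=65530 $r4=8 $r5=9
PC=2  bne  $r2, $r4, L5      | $r0=0 $r1=11 $r2=5 $r3=65530 $r4=8 $r5=9  [TAKEN]
PC=3  slti  $r3, $r3, 5      | $r0=0 $r1=11 $r2=5 $r3=0 $r4=8 $r5=9
PC=5  slti  $r2, $r5, 3      | $r0=0 $r1=11 $r2=0 $r3=0 $r4=8 $r5=9
PC=6  ori   $r2, $r3, 15     | $r0=0 $r1=11 $r2=15 $r3=0 $r4=8 $r5=9
PC=7  sub  $r4, $r1, $r2     | $r0=0 $r1=11 $r2=15 $r3=0 $r4=65532 $r5=9

15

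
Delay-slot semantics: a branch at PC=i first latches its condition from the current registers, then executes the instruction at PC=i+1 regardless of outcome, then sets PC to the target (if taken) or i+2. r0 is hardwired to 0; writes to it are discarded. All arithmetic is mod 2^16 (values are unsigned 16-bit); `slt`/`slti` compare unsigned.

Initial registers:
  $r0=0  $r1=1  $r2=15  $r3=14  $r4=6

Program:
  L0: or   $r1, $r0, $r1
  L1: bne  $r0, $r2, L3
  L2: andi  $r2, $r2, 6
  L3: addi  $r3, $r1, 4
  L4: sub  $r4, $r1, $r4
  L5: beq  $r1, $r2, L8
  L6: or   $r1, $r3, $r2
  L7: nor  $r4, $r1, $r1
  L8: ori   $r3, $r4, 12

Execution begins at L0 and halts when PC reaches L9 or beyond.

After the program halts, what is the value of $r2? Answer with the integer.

6

[0] or   $r1, $r0, $r1  →  {$r0:0, $r1:1, $r2:15, $r3:14, $r4:6}
[1] bne  $r0, $r2, L3  →  {$r0:0, $r1:1, $r2:15, $r3:14, $r4:6}  ⟨branch taken⟩
[2] andi  $r2, $r2, 6  →  {$r0:0, $r1:1, $r2:6, $r3:14, $r4:6}
[3] addi  $r3, $r1, 4  →  {$r0:0, $r1:1, $r2:6, $r3:5, $r4:6}
[4] sub  $r4, $r1, $r4  →  {$r0:0, $r1:1, $r2:6, $r3:5, $r4:65531}
[5] beq  $r1, $r2, L8  →  {$r0:0, $r1:1, $r2:6, $r3:5, $r4:65531}  ⟨branch fallthrough⟩
[6] or   $r1, $r3, $r2  →  {$r0:0, $r1:7, $r2:6, $r3:5, $r4:65531}
[7] nor  $r4, $r1, $r1  →  {$r0:0, $r1:7, $r2:6, $r3:5, $r4:65528}
[8] ori   $r3, $r4, 12  →  {$r0:0, $r1:7, $r2:6, $r3:65532, $r4:65528}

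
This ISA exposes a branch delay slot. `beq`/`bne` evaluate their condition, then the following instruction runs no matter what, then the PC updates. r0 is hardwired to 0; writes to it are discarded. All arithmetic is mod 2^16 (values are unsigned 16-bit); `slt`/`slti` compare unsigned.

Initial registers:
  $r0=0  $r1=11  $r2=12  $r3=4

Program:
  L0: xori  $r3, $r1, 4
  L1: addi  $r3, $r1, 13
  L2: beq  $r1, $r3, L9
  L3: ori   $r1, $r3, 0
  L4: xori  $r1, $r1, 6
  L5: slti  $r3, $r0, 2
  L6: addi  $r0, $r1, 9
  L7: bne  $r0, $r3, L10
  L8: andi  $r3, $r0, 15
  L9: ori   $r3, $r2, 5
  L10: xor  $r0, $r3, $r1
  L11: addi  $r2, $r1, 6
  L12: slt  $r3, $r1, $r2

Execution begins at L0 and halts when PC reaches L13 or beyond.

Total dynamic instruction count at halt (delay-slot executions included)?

12

[0] xori  $r3, $r1, 4  →  {$r0:0, $r1:11, $r2:12, $r3:15}
[1] addi  $r3, $r1, 13  →  {$r0:0, $r1:11, $r2:12, $r3:24}
[2] beq  $r1, $r3, L9  →  {$r0:0, $r1:11, $r2:12, $r3:24}  ⟨branch fallthrough⟩
[3] ori   $r1, $r3, 0  →  {$r0:0, $r1:24, $r2:12, $r3:24}
[4] xori  $r1, $r1, 6  →  {$r0:0, $r1:30, $r2:12, $r3:24}
[5] slti  $r3, $r0, 2  →  {$r0:0, $r1:30, $r2:12, $r3:1}
[6] addi  $r0, $r1, 9  →  {$r0:0, $r1:30, $r2:12, $r3:1}
[7] bne  $r0, $r3, L10  →  {$r0:0, $r1:30, $r2:12, $r3:1}  ⟨branch taken⟩
[8] andi  $r3, $r0, 15  →  {$r0:0, $r1:30, $r2:12, $r3:0}
[10] xor  $r0, $r3, $r1  →  {$r0:0, $r1:30, $r2:12, $r3:0}
[11] addi  $r2, $r1, 6  →  {$r0:0, $r1:30, $r2:36, $r3:0}
[12] slt  $r3, $r1, $r2  →  {$r0:0, $r1:30, $r2:36, $r3:1}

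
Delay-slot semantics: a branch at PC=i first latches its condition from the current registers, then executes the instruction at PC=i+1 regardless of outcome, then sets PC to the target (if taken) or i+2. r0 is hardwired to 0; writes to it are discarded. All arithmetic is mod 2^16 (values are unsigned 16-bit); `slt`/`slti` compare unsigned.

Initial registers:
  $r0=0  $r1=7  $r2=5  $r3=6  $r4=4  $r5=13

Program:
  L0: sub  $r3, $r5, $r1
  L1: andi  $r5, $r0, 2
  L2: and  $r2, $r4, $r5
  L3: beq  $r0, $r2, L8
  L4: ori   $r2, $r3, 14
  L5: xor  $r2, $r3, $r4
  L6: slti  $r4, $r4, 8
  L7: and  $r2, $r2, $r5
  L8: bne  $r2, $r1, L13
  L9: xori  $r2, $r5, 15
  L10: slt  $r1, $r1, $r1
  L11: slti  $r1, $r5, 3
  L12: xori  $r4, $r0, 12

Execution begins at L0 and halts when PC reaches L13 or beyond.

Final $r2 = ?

  step pc=0: sub  $r3, $r5, $r1  regs=(0,7,5,6,4,13)
  step pc=1: andi  $r5, $r0, 2  regs=(0,7,5,6,4,0)
  step pc=2: and  $r2, $r4, $r5  regs=(0,7,0,6,4,0)
  step pc=3: beq  $r0, $r2, L8  cond=T  regs=(0,7,0,6,4,0)
  step pc=4: ori   $r2, $r3, 14  regs=(0,7,14,6,4,0)
  step pc=8: bne  $r2, $r1, L13  cond=T  regs=(0,7,14,6,4,0)
  step pc=9: xori  $r2, $r5, 15  regs=(0,7,15,6,4,0)

15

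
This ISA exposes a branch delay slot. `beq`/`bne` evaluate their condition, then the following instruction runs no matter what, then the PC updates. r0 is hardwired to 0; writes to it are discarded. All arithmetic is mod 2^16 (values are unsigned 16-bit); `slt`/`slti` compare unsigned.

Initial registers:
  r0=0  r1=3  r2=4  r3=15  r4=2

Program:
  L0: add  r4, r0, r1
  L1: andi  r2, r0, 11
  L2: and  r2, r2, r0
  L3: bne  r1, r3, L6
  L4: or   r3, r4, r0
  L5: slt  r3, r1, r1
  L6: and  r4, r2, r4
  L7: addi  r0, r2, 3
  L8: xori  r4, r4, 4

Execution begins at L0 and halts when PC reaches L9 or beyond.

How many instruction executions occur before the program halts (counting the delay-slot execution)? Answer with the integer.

8

  step pc=0: add  r4, r0, r1  regs=(0,3,4,15,3)
  step pc=1: andi  r2, r0, 11  regs=(0,3,0,15,3)
  step pc=2: and  r2, r2, r0  regs=(0,3,0,15,3)
  step pc=3: bne  r1, r3, L6  cond=T  regs=(0,3,0,15,3)
  step pc=4: or   r3, r4, r0  regs=(0,3,0,3,3)
  step pc=6: and  r4, r2, r4  regs=(0,3,0,3,0)
  step pc=7: addi  r0, r2, 3  regs=(0,3,0,3,0)
  step pc=8: xori  r4, r4, 4  regs=(0,3,0,3,4)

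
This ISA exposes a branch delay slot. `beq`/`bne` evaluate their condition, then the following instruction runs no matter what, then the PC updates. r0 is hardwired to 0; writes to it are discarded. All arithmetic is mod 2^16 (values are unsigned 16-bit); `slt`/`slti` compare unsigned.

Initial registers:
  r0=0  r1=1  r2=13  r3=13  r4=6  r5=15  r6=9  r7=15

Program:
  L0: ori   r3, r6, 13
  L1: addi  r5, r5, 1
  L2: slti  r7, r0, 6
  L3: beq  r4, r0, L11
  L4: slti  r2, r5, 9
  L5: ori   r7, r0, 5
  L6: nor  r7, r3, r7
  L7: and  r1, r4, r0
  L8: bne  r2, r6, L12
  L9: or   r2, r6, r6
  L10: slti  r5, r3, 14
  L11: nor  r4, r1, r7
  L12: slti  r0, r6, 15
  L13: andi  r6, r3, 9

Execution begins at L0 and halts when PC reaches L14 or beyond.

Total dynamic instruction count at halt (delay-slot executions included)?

#0 ori   r3, r6, 13 ; 0/1/13/13/6/15/9/15
#1 addi  r5, r5, 1 ; 0/1/13/13/6/16/9/15
#2 slti  r7, r0, 6 ; 0/1/13/13/6/16/9/1
#3 beq  r4, r0, L11 ; 0/1/13/13/6/16/9/1 ; →fallthru
#4 slti  r2, r5, 9 ; 0/1/0/13/6/16/9/1
#5 ori   r7, r0, 5 ; 0/1/0/13/6/16/9/5
#6 nor  r7, r3, r7 ; 0/1/0/13/6/16/9/65522
#7 and  r1, r4, r0 ; 0/0/0/13/6/16/9/65522
#8 bne  r2, r6, L12 ; 0/0/0/13/6/16/9/65522 ; →target
#9 or   r2, r6, r6 ; 0/0/9/13/6/16/9/65522
#12 slti  r0, r6, 15 ; 0/0/9/13/6/16/9/65522
#13 andi  r6, r3, 9 ; 0/0/9/13/6/16/9/65522

12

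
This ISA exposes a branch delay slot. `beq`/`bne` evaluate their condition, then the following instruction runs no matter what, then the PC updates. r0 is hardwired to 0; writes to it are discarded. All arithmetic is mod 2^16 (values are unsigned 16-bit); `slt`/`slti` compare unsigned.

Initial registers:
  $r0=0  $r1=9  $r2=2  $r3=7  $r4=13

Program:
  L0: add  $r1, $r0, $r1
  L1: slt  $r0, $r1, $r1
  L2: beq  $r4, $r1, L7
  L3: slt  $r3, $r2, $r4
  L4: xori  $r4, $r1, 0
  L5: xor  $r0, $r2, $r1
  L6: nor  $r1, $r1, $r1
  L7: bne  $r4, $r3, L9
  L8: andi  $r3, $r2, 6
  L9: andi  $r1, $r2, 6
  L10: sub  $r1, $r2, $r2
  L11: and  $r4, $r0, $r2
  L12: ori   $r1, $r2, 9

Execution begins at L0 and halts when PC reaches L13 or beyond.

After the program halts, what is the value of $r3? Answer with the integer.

2

#0 add  $r1, $r0, $r1 ; 0/9/2/7/13
#1 slt  $r0, $r1, $r1 ; 0/9/2/7/13
#2 beq  $r4, $r1, L7 ; 0/9/2/7/13 ; →fallthru
#3 slt  $r3, $r2, $r4 ; 0/9/2/1/13
#4 xori  $r4, $r1, 0 ; 0/9/2/1/9
#5 xor  $r0, $r2, $r1 ; 0/9/2/1/9
#6 nor  $r1, $r1, $r1 ; 0/65526/2/1/9
#7 bne  $r4, $r3, L9 ; 0/65526/2/1/9 ; →target
#8 andi  $r3, $r2, 6 ; 0/65526/2/2/9
#9 andi  $r1, $r2, 6 ; 0/2/2/2/9
#10 sub  $r1, $r2, $r2 ; 0/0/2/2/9
#11 and  $r4, $r0, $r2 ; 0/0/2/2/0
#12 ori   $r1, $r2, 9 ; 0/11/2/2/0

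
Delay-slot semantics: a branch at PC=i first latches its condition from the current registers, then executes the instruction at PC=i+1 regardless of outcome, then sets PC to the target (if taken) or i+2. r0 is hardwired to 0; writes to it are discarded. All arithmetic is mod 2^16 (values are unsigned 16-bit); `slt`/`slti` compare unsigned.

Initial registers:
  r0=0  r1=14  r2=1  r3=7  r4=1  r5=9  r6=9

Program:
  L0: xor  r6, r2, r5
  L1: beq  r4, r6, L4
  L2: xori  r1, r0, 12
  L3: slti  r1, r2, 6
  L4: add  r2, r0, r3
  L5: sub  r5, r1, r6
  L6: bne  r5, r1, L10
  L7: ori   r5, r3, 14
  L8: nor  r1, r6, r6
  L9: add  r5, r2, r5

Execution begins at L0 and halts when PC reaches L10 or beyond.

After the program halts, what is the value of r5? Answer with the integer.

#0 xor  r6, r2, r5 ; 0/14/1/7/1/9/8
#1 beq  r4, r6, L4 ; 0/14/1/7/1/9/8 ; →fallthru
#2 xori  r1, r0, 12 ; 0/12/1/7/1/9/8
#3 slti  r1, r2, 6 ; 0/1/1/7/1/9/8
#4 add  r2, r0, r3 ; 0/1/7/7/1/9/8
#5 sub  r5, r1, r6 ; 0/1/7/7/1/65529/8
#6 bne  r5, r1, L10 ; 0/1/7/7/1/65529/8 ; →target
#7 ori   r5, r3, 14 ; 0/1/7/7/1/15/8

15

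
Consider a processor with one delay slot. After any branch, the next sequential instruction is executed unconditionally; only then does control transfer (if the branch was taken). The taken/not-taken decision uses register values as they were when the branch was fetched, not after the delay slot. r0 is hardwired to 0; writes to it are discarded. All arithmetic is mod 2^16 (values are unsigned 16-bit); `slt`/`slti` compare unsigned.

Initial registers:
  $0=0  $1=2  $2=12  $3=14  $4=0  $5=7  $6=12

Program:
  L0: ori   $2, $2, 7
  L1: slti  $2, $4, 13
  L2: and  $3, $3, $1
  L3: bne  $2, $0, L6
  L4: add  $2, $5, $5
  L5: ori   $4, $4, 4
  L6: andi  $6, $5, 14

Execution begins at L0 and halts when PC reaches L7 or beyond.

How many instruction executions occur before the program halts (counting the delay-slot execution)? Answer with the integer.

#0 ori   $2, $2, 7 ; 0/2/15/14/0/7/12
#1 slti  $2, $4, 13 ; 0/2/1/14/0/7/12
#2 and  $3, $3, $1 ; 0/2/1/2/0/7/12
#3 bne  $2, $0, L6 ; 0/2/1/2/0/7/12 ; →target
#4 add  $2, $5, $5 ; 0/2/14/2/0/7/12
#6 andi  $6, $5, 14 ; 0/2/14/2/0/7/6

6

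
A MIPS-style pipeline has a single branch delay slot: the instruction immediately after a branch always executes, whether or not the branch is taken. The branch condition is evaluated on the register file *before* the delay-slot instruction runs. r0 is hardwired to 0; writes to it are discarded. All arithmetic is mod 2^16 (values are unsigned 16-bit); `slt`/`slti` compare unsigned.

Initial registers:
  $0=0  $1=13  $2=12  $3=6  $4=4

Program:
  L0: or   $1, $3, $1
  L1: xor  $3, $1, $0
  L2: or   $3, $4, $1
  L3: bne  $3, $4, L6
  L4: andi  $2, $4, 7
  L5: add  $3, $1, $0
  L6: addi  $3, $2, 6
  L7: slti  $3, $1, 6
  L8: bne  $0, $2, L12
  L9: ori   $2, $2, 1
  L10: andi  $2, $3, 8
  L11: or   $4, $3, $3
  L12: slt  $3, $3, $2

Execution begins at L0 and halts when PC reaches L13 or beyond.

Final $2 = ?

5

[0] or   $1, $3, $1  →  {$0:0, $1:15, $2:12, $3:6, $4:4}
[1] xor  $3, $1, $0  →  {$0:0, $1:15, $2:12, $3:15, $4:4}
[2] or   $3, $4, $1  →  {$0:0, $1:15, $2:12, $3:15, $4:4}
[3] bne  $3, $4, L6  →  {$0:0, $1:15, $2:12, $3:15, $4:4}  ⟨branch taken⟩
[4] andi  $2, $4, 7  →  {$0:0, $1:15, $2:4, $3:15, $4:4}
[6] addi  $3, $2, 6  →  {$0:0, $1:15, $2:4, $3:10, $4:4}
[7] slti  $3, $1, 6  →  {$0:0, $1:15, $2:4, $3:0, $4:4}
[8] bne  $0, $2, L12  →  {$0:0, $1:15, $2:4, $3:0, $4:4}  ⟨branch taken⟩
[9] ori   $2, $2, 1  →  {$0:0, $1:15, $2:5, $3:0, $4:4}
[12] slt  $3, $3, $2  →  {$0:0, $1:15, $2:5, $3:1, $4:4}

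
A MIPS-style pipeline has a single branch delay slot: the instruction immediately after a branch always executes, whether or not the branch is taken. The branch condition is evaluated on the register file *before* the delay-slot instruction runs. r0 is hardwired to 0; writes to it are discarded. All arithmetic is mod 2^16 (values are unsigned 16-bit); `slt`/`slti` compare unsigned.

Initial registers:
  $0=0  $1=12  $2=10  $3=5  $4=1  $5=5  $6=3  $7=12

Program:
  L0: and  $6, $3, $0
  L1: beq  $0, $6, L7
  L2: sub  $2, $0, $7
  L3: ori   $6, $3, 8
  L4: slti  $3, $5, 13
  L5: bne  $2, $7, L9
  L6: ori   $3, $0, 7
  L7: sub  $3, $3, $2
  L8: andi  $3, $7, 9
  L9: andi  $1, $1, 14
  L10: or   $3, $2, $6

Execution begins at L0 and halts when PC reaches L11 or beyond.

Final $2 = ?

65524

PC=0  and  $6, $3, $0        | $0=0 $1=12 $2=10 $3=5 $4=1 $5=5 $6=0 $7=12
PC=1  beq  $0, $6, L7        | $0=0 $1=12 $2=10 $3=5 $4=1 $5=5 $6=0 $7=12  [TAKEN]
PC=2  sub  $2, $0, $7        | $0=0 $1=12 $2=65524 $3=5 $4=1 $5=5 $6=0 $7=12
PC=7  sub  $3, $3, $2        | $0=0 $1=12 $2=65524 $3=17 $4=1 $5=5 $6=0 $7=12
PC=8  andi  $3, $7, 9        | $0=0 $1=12 $2=65524 $3=8 $4=1 $5=5 $6=0 $7=12
PC=9  andi  $1, $1, 14       | $0=0 $1=12 $2=65524 $3=8 $4=1 $5=5 $6=0 $7=12
PC=10 or   $3, $2, $6        | $0=0 $1=12 $2=65524 $3=65524 $4=1 $5=5 $6=0 $7=12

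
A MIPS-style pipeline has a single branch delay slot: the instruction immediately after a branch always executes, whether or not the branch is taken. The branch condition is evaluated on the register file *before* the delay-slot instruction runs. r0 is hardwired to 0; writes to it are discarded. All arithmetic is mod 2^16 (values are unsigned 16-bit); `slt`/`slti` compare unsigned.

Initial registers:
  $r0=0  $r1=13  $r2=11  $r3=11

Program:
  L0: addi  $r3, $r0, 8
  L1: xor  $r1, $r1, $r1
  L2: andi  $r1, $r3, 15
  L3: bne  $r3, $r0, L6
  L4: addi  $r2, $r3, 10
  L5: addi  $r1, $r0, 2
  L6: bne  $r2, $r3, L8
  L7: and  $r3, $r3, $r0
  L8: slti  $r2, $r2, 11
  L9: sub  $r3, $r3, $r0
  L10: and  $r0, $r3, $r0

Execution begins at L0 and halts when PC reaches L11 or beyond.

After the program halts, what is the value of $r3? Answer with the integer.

0

[0] addi  $r3, $r0, 8  →  {$r0:0, $r1:13, $r2:11, $r3:8}
[1] xor  $r1, $r1, $r1  →  {$r0:0, $r1:0, $r2:11, $r3:8}
[2] andi  $r1, $r3, 15  →  {$r0:0, $r1:8, $r2:11, $r3:8}
[3] bne  $r3, $r0, L6  →  {$r0:0, $r1:8, $r2:11, $r3:8}  ⟨branch taken⟩
[4] addi  $r2, $r3, 10  →  {$r0:0, $r1:8, $r2:18, $r3:8}
[6] bne  $r2, $r3, L8  →  {$r0:0, $r1:8, $r2:18, $r3:8}  ⟨branch taken⟩
[7] and  $r3, $r3, $r0  →  {$r0:0, $r1:8, $r2:18, $r3:0}
[8] slti  $r2, $r2, 11  →  {$r0:0, $r1:8, $r2:0, $r3:0}
[9] sub  $r3, $r3, $r0  →  {$r0:0, $r1:8, $r2:0, $r3:0}
[10] and  $r0, $r3, $r0  →  {$r0:0, $r1:8, $r2:0, $r3:0}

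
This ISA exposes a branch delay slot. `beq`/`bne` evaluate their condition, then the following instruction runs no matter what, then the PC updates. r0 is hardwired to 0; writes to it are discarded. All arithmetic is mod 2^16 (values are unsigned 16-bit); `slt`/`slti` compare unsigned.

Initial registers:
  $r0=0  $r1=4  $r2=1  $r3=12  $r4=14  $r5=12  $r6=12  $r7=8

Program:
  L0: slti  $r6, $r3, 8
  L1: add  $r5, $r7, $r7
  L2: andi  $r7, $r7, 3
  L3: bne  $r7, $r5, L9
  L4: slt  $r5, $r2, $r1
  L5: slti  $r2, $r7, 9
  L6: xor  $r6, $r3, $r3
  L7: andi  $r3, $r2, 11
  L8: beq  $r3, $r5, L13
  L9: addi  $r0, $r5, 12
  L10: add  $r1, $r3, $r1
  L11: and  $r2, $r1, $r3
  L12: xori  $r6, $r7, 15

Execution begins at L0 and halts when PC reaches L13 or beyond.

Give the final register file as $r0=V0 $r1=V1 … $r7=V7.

$r0=0 $r1=16 $r2=0 $r3=12 $r4=14 $r5=1 $r6=15 $r7=0

PC=0  slti  $r6, $r3, 8      | $r0=0 $r1=4 $r2=1 $r3=12 $r4=14 $r5=12 $r6=0 $r7=8
PC=1  add  $r5, $r7, $r7     | $r0=0 $r1=4 $r2=1 $r3=12 $r4=14 $r5=16 $r6=0 $r7=8
PC=2  andi  $r7, $r7, 3      | $r0=0 $r1=4 $r2=1 $r3=12 $r4=14 $r5=16 $r6=0 $r7=0
PC=3  bne  $r7, $r5, L9      | $r0=0 $r1=4 $r2=1 $r3=12 $r4=14 $r5=16 $r6=0 $r7=0  [TAKEN]
PC=4  slt  $r5, $r2, $r1     | $r0=0 $r1=4 $r2=1 $r3=12 $r4=14 $r5=1 $r6=0 $r7=0
PC=9  addi  $r0, $r5, 12     | $r0=0 $r1=4 $r2=1 $r3=12 $r4=14 $r5=1 $r6=0 $r7=0
PC=10 add  $r1, $r3, $r1     | $r0=0 $r1=16 $r2=1 $r3=12 $r4=14 $r5=1 $r6=0 $r7=0
PC=11 and  $r2, $r1, $r3     | $r0=0 $r1=16 $r2=0 $r3=12 $r4=14 $r5=1 $r6=0 $r7=0
PC=12 xori  $r6, $r7, 15     | $r0=0 $r1=16 $r2=0 $r3=12 $r4=14 $r5=1 $r6=15 $r7=0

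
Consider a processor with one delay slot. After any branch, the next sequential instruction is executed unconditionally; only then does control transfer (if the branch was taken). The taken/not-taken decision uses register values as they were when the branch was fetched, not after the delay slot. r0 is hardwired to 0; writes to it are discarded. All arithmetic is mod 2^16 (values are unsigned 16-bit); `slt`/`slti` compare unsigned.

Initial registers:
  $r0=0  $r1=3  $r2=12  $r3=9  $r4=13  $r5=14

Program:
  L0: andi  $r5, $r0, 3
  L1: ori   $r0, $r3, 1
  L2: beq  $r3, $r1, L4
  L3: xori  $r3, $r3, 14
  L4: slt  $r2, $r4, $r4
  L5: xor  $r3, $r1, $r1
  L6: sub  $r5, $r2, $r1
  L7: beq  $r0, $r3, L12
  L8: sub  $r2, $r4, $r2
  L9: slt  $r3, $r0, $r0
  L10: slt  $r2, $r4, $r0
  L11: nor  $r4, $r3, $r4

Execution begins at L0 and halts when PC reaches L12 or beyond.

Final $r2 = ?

PC=0  andi  $r5, $r0, 3      | $r0=0 $r1=3 $r2=12 $r3=9 $r4=13 $r5=0
PC=1  ori   $r0, $r3, 1      | $r0=0 $r1=3 $r2=12 $r3=9 $r4=13 $r5=0
PC=2  beq  $r3, $r1, L4      | $r0=0 $r1=3 $r2=12 $r3=9 $r4=13 $r5=0  [not taken]
PC=3  xori  $r3, $r3, 14     | $r0=0 $r1=3 $r2=12 $r3=7 $r4=13 $r5=0
PC=4  slt  $r2, $r4, $r4     | $r0=0 $r1=3 $r2=0 $r3=7 $r4=13 $r5=0
PC=5  xor  $r3, $r1, $r1     | $r0=0 $r1=3 $r2=0 $r3=0 $r4=13 $r5=0
PC=6  sub  $r5, $r2, $r1     | $r0=0 $r1=3 $r2=0 $r3=0 $r4=13 $r5=65533
PC=7  beq  $r0, $r3, L12     | $r0=0 $r1=3 $r2=0 $r3=0 $r4=13 $r5=65533  [TAKEN]
PC=8  sub  $r2, $r4, $r2     | $r0=0 $r1=3 $r2=13 $r3=0 $r4=13 $r5=65533

13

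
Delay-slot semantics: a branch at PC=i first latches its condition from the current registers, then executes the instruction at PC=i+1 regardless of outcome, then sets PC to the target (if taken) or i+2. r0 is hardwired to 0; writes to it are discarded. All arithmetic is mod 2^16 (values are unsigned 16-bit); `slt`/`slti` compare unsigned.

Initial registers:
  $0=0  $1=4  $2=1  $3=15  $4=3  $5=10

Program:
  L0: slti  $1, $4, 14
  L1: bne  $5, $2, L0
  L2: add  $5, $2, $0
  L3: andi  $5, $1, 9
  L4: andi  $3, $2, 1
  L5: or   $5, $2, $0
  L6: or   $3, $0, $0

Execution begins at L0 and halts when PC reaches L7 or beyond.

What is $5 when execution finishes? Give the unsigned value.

[0] slti  $1, $4, 14  →  {$0:0, $1:1, $2:1, $3:15, $4:3, $5:10}
[1] bne  $5, $2, L0  →  {$0:0, $1:1, $2:1, $3:15, $4:3, $5:10}  ⟨branch taken⟩
[2] add  $5, $2, $0  →  {$0:0, $1:1, $2:1, $3:15, $4:3, $5:1}
[0] slti  $1, $4, 14  →  {$0:0, $1:1, $2:1, $3:15, $4:3, $5:1}
[1] bne  $5, $2, L0  →  {$0:0, $1:1, $2:1, $3:15, $4:3, $5:1}  ⟨branch fallthrough⟩
[2] add  $5, $2, $0  →  {$0:0, $1:1, $2:1, $3:15, $4:3, $5:1}
[3] andi  $5, $1, 9  →  {$0:0, $1:1, $2:1, $3:15, $4:3, $5:1}
[4] andi  $3, $2, 1  →  {$0:0, $1:1, $2:1, $3:1, $4:3, $5:1}
[5] or   $5, $2, $0  →  {$0:0, $1:1, $2:1, $3:1, $4:3, $5:1}
[6] or   $3, $0, $0  →  {$0:0, $1:1, $2:1, $3:0, $4:3, $5:1}

1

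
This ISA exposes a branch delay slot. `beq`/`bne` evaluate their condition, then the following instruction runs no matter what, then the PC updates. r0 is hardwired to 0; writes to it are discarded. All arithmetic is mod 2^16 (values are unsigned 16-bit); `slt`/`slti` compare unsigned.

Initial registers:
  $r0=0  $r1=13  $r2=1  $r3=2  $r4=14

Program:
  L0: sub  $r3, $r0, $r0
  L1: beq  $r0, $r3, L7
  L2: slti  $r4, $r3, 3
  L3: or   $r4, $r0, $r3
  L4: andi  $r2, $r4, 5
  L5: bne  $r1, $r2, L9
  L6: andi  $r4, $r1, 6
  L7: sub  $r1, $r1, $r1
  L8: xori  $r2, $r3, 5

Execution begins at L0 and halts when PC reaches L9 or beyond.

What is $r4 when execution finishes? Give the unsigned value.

PC=0  sub  $r3, $r0, $r0     | $r0=0 $r1=13 $r2=1 $r3=0 $r4=14
PC=1  beq  $r0, $r3, L7      | $r0=0 $r1=13 $r2=1 $r3=0 $r4=14  [TAKEN]
PC=2  slti  $r4, $r3, 3      | $r0=0 $r1=13 $r2=1 $r3=0 $r4=1
PC=7  sub  $r1, $r1, $r1     | $r0=0 $r1=0 $r2=1 $r3=0 $r4=1
PC=8  xori  $r2, $r3, 5      | $r0=0 $r1=0 $r2=5 $r3=0 $r4=1

1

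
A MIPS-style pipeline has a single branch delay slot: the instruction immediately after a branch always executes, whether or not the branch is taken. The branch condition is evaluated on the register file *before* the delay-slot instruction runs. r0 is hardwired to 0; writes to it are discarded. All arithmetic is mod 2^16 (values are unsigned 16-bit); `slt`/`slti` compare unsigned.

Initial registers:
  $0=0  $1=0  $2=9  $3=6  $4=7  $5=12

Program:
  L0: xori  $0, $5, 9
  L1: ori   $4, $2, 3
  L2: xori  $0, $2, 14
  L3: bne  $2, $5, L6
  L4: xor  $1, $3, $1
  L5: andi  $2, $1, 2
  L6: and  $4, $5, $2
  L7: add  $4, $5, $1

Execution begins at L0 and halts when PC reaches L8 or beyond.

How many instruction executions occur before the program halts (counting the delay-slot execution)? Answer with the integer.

PC=0  xori  $0, $5, 9        | $0=0 $1=0 $2=9 $3=6 $4=7 $5=12
PC=1  ori   $4, $2, 3        | $0=0 $1=0 $2=9 $3=6 $4=11 $5=12
PC=2  xori  $0, $2, 14       | $0=0 $1=0 $2=9 $3=6 $4=11 $5=12
PC=3  bne  $2, $5, L6        | $0=0 $1=0 $2=9 $3=6 $4=11 $5=12  [TAKEN]
PC=4  xor  $1, $3, $1        | $0=0 $1=6 $2=9 $3=6 $4=11 $5=12
PC=6  and  $4, $5, $2        | $0=0 $1=6 $2=9 $3=6 $4=8 $5=12
PC=7  add  $4, $5, $1        | $0=0 $1=6 $2=9 $3=6 $4=18 $5=12

7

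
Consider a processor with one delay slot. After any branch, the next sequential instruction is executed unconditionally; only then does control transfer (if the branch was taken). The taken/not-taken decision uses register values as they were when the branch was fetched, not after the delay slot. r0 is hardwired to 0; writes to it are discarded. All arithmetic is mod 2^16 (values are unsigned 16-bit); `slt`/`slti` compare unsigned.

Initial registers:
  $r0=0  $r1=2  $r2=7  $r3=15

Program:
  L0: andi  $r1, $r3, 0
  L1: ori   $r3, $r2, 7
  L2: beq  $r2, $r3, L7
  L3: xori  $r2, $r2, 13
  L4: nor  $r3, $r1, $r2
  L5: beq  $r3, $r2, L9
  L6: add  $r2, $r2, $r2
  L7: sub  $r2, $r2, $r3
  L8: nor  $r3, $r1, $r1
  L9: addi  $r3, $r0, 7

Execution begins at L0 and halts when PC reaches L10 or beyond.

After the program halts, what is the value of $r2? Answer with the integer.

#0 andi  $r1, $r3, 0 ; 0/0/7/15
#1 ori   $r3, $r2, 7 ; 0/0/7/7
#2 beq  $r2, $r3, L7 ; 0/0/7/7 ; →target
#3 xori  $r2, $r2, 13 ; 0/0/10/7
#7 sub  $r2, $r2, $r3 ; 0/0/3/7
#8 nor  $r3, $r1, $r1 ; 0/0/3/65535
#9 addi  $r3, $r0, 7 ; 0/0/3/7

3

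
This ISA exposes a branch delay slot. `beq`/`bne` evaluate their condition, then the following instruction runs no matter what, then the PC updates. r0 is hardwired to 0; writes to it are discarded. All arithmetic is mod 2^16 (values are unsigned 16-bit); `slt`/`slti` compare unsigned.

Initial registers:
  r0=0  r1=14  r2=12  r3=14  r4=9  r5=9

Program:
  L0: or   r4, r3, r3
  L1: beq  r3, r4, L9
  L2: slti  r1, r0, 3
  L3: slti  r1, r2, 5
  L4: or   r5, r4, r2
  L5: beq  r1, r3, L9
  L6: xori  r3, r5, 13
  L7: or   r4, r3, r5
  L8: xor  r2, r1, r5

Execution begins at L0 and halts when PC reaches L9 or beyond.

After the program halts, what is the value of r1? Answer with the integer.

[0] or   r4, r3, r3  →  {r0:0, r1:14, r2:12, r3:14, r4:14, r5:9}
[1] beq  r3, r4, L9  →  {r0:0, r1:14, r2:12, r3:14, r4:14, r5:9}  ⟨branch taken⟩
[2] slti  r1, r0, 3  →  {r0:0, r1:1, r2:12, r3:14, r4:14, r5:9}

1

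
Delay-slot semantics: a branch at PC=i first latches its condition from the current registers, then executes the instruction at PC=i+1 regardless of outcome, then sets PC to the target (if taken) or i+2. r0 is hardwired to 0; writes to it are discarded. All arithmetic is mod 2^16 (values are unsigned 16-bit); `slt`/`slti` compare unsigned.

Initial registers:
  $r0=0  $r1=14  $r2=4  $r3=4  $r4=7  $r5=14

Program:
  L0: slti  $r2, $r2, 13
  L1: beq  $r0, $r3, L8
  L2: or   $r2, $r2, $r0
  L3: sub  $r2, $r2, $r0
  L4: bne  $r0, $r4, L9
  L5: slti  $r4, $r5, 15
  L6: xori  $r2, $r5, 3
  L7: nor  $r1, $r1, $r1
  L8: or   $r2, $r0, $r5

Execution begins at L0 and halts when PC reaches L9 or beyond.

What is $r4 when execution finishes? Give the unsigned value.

1

[0] slti  $r2, $r2, 13  →  {$r0:0, $r1:14, $r2:1, $r3:4, $r4:7, $r5:14}
[1] beq  $r0, $r3, L8  →  {$r0:0, $r1:14, $r2:1, $r3:4, $r4:7, $r5:14}  ⟨branch fallthrough⟩
[2] or   $r2, $r2, $r0  →  {$r0:0, $r1:14, $r2:1, $r3:4, $r4:7, $r5:14}
[3] sub  $r2, $r2, $r0  →  {$r0:0, $r1:14, $r2:1, $r3:4, $r4:7, $r5:14}
[4] bne  $r0, $r4, L9  →  {$r0:0, $r1:14, $r2:1, $r3:4, $r4:7, $r5:14}  ⟨branch taken⟩
[5] slti  $r4, $r5, 15  →  {$r0:0, $r1:14, $r2:1, $r3:4, $r4:1, $r5:14}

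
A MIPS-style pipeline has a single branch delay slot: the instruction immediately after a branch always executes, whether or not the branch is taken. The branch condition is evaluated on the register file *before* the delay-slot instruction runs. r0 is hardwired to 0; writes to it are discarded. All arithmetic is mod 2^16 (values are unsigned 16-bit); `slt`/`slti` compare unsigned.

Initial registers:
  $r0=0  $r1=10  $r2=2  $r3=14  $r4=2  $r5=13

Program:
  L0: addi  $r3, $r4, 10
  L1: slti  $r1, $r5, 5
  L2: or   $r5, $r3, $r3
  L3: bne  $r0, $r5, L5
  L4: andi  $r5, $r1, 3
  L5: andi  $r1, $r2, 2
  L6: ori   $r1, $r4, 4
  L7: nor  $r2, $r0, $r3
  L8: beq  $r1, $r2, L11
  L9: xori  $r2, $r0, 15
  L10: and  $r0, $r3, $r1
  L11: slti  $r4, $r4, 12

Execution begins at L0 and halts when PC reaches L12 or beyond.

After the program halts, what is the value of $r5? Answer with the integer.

0

  step pc=0: addi  $r3, $r4, 10  regs=(0,10,2,12,2,13)
  step pc=1: slti  $r1, $r5, 5  regs=(0,0,2,12,2,13)
  step pc=2: or   $r5, $r3, $r3  regs=(0,0,2,12,2,12)
  step pc=3: bne  $r0, $r5, L5  cond=T  regs=(0,0,2,12,2,12)
  step pc=4: andi  $r5, $r1, 3  regs=(0,0,2,12,2,0)
  step pc=5: andi  $r1, $r2, 2  regs=(0,2,2,12,2,0)
  step pc=6: ori   $r1, $r4, 4  regs=(0,6,2,12,2,0)
  step pc=7: nor  $r2, $r0, $r3  regs=(0,6,65523,12,2,0)
  step pc=8: beq  $r1, $r2, L11  cond=F  regs=(0,6,65523,12,2,0)
  step pc=9: xori  $r2, $r0, 15  regs=(0,6,15,12,2,0)
  step pc=10: and  $r0, $r3, $r1  regs=(0,6,15,12,2,0)
  step pc=11: slti  $r4, $r4, 12  regs=(0,6,15,12,1,0)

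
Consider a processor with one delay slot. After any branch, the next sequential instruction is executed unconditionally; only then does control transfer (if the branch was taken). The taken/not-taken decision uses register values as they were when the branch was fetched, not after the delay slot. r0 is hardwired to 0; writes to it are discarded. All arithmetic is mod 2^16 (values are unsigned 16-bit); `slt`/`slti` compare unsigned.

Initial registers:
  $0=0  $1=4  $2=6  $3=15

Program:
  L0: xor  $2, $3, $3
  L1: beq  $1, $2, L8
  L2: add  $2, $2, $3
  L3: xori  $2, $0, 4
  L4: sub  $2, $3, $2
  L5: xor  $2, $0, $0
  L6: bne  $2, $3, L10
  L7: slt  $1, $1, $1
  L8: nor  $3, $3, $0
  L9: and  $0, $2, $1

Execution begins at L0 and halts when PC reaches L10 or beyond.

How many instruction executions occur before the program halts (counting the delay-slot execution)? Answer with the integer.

8

[0] xor  $2, $3, $3  →  {$0:0, $1:4, $2:0, $3:15}
[1] beq  $1, $2, L8  →  {$0:0, $1:4, $2:0, $3:15}  ⟨branch fallthrough⟩
[2] add  $2, $2, $3  →  {$0:0, $1:4, $2:15, $3:15}
[3] xori  $2, $0, 4  →  {$0:0, $1:4, $2:4, $3:15}
[4] sub  $2, $3, $2  →  {$0:0, $1:4, $2:11, $3:15}
[5] xor  $2, $0, $0  →  {$0:0, $1:4, $2:0, $3:15}
[6] bne  $2, $3, L10  →  {$0:0, $1:4, $2:0, $3:15}  ⟨branch taken⟩
[7] slt  $1, $1, $1  →  {$0:0, $1:0, $2:0, $3:15}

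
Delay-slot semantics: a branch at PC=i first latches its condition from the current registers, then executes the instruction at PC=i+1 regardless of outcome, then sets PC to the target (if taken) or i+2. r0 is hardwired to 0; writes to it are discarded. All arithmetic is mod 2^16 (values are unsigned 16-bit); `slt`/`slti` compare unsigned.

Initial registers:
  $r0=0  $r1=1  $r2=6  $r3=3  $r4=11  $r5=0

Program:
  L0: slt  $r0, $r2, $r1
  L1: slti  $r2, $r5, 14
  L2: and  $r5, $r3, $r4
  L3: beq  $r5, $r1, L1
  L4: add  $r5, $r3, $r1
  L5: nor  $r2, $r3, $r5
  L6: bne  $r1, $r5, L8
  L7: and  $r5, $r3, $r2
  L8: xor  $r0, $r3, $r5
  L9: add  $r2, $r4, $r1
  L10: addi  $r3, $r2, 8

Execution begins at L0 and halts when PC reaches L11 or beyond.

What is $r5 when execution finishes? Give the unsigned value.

0

#0 slt  $r0, $r2, $r1 ; 0/1/6/3/11/0
#1 slti  $r2, $r5, 14 ; 0/1/1/3/11/0
#2 and  $r5, $r3, $r4 ; 0/1/1/3/11/3
#3 beq  $r5, $r1, L1 ; 0/1/1/3/11/3 ; →fallthru
#4 add  $r5, $r3, $r1 ; 0/1/1/3/11/4
#5 nor  $r2, $r3, $r5 ; 0/1/65528/3/11/4
#6 bne  $r1, $r5, L8 ; 0/1/65528/3/11/4 ; →target
#7 and  $r5, $r3, $r2 ; 0/1/65528/3/11/0
#8 xor  $r0, $r3, $r5 ; 0/1/65528/3/11/0
#9 add  $r2, $r4, $r1 ; 0/1/12/3/11/0
#10 addi  $r3, $r2, 8 ; 0/1/12/20/11/0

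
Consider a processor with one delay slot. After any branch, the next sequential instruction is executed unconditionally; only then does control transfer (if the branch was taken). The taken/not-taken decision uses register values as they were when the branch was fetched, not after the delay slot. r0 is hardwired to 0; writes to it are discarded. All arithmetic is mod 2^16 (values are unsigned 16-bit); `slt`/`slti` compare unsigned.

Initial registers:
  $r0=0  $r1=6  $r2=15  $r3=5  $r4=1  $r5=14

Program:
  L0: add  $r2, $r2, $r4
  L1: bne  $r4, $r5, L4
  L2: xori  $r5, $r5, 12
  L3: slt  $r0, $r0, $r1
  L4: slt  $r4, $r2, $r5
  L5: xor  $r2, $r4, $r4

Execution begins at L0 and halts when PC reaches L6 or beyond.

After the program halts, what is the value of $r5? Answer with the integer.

[0] add  $r2, $r2, $r4  →  {$r0:0, $r1:6, $r2:16, $r3:5, $r4:1, $r5:14}
[1] bne  $r4, $r5, L4  →  {$r0:0, $r1:6, $r2:16, $r3:5, $r4:1, $r5:14}  ⟨branch taken⟩
[2] xori  $r5, $r5, 12  →  {$r0:0, $r1:6, $r2:16, $r3:5, $r4:1, $r5:2}
[4] slt  $r4, $r2, $r5  →  {$r0:0, $r1:6, $r2:16, $r3:5, $r4:0, $r5:2}
[5] xor  $r2, $r4, $r4  →  {$r0:0, $r1:6, $r2:0, $r3:5, $r4:0, $r5:2}

2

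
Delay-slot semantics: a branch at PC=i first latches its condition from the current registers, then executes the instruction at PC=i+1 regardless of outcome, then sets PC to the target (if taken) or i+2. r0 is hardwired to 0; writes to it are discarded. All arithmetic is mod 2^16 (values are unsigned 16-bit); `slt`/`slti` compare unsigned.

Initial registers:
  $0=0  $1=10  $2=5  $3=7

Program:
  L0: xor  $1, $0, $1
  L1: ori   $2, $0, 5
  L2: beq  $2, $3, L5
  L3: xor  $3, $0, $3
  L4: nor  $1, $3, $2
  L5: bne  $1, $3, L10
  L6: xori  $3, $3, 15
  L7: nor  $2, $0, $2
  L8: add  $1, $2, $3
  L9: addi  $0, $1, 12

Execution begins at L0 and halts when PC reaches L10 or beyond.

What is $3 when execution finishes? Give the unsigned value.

8

PC=0  xor  $1, $0, $1        | $0=0 $1=10 $2=5 $3=7
PC=1  ori   $2, $0, 5        | $0=0 $1=10 $2=5 $3=7
PC=2  beq  $2, $3, L5        | $0=0 $1=10 $2=5 $3=7  [not taken]
PC=3  xor  $3, $0, $3        | $0=0 $1=10 $2=5 $3=7
PC=4  nor  $1, $3, $2        | $0=0 $1=65528 $2=5 $3=7
PC=5  bne  $1, $3, L10       | $0=0 $1=65528 $2=5 $3=7  [TAKEN]
PC=6  xori  $3, $3, 15       | $0=0 $1=65528 $2=5 $3=8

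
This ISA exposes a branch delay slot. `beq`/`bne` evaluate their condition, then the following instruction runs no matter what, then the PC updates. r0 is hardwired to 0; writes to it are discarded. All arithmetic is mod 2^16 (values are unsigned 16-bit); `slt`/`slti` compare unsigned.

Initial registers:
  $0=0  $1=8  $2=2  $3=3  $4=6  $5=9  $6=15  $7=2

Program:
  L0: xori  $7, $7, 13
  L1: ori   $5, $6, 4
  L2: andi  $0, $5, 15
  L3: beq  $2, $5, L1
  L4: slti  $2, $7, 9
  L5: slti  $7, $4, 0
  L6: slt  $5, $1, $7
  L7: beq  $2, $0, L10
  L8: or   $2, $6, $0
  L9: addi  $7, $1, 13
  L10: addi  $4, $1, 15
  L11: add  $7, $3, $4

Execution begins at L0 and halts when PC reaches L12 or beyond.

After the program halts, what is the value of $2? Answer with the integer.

15

PC=0  xori  $7, $7, 13       | $0=0 $1=8 $2=2 $3=3 $4=6 $5=9 $6=15 $7=15
PC=1  ori   $5, $6, 4        | $0=0 $1=8 $2=2 $3=3 $4=6 $5=15 $6=15 $7=15
PC=2  andi  $0, $5, 15       | $0=0 $1=8 $2=2 $3=3 $4=6 $5=15 $6=15 $7=15
PC=3  beq  $2, $5, L1        | $0=0 $1=8 $2=2 $3=3 $4=6 $5=15 $6=15 $7=15  [not taken]
PC=4  slti  $2, $7, 9        | $0=0 $1=8 $2=0 $3=3 $4=6 $5=15 $6=15 $7=15
PC=5  slti  $7, $4, 0        | $0=0 $1=8 $2=0 $3=3 $4=6 $5=15 $6=15 $7=0
PC=6  slt  $5, $1, $7        | $0=0 $1=8 $2=0 $3=3 $4=6 $5=0 $6=15 $7=0
PC=7  beq  $2, $0, L10       | $0=0 $1=8 $2=0 $3=3 $4=6 $5=0 $6=15 $7=0  [TAKEN]
PC=8  or   $2, $6, $0        | $0=0 $1=8 $2=15 $3=3 $4=6 $5=0 $6=15 $7=0
PC=10 addi  $4, $1, 15       | $0=0 $1=8 $2=15 $3=3 $4=23 $5=0 $6=15 $7=0
PC=11 add  $7, $3, $4        | $0=0 $1=8 $2=15 $3=3 $4=23 $5=0 $6=15 $7=26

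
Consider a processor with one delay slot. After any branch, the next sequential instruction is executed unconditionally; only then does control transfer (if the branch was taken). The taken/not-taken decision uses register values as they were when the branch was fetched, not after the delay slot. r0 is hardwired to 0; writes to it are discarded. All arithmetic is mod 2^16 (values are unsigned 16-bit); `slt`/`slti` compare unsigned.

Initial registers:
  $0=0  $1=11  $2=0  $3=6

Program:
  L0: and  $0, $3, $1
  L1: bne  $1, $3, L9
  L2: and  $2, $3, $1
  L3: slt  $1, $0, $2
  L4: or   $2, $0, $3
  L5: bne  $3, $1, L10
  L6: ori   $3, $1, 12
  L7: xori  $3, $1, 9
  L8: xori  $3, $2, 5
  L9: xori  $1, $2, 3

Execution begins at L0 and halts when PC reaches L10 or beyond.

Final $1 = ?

1

#0 and  $0, $3, $1 ; 0/11/0/6
#1 bne  $1, $3, L9 ; 0/11/0/6 ; →target
#2 and  $2, $3, $1 ; 0/11/2/6
#9 xori  $1, $2, 3 ; 0/1/2/6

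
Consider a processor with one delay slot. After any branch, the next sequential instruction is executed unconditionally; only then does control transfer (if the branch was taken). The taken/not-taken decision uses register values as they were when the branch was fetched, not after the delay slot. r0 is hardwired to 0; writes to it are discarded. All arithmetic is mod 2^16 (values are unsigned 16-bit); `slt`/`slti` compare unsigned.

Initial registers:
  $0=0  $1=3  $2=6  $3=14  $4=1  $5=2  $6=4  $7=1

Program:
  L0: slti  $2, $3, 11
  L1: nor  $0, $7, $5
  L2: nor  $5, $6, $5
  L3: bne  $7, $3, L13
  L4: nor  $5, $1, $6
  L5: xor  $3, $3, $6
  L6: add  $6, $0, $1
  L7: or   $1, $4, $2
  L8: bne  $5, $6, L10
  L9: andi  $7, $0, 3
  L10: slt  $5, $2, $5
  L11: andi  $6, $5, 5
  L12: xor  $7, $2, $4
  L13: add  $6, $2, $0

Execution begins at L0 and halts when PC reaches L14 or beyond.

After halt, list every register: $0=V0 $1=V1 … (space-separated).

$0=0 $1=3 $2=0 $3=14 $4=1 $5=65528 $6=0 $7=1

PC=0  slti  $2, $3, 11       | $0=0 $1=3 $2=0 $3=14 $4=1 $5=2 $6=4 $7=1
PC=1  nor  $0, $7, $5        | $0=0 $1=3 $2=0 $3=14 $4=1 $5=2 $6=4 $7=1
PC=2  nor  $5, $6, $5        | $0=0 $1=3 $2=0 $3=14 $4=1 $5=65529 $6=4 $7=1
PC=3  bne  $7, $3, L13       | $0=0 $1=3 $2=0 $3=14 $4=1 $5=65529 $6=4 $7=1  [TAKEN]
PC=4  nor  $5, $1, $6        | $0=0 $1=3 $2=0 $3=14 $4=1 $5=65528 $6=4 $7=1
PC=13 add  $6, $2, $0        | $0=0 $1=3 $2=0 $3=14 $4=1 $5=65528 $6=0 $7=1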